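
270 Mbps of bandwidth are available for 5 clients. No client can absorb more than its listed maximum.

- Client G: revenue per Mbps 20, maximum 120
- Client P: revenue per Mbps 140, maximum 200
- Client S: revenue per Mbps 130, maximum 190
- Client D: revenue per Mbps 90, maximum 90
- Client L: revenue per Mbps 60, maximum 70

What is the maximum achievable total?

Order the clients by revenue per Mbps: Client P 140 > Client S 130 > Client D 90 > Client L 60 > Client G 20.
Client P: +200 to 200 (cap) → 70 left.
Client S has room for 190 but only 70 remain, so it gets 70.
Total = 140×200 + 130×70 = 37100.

37100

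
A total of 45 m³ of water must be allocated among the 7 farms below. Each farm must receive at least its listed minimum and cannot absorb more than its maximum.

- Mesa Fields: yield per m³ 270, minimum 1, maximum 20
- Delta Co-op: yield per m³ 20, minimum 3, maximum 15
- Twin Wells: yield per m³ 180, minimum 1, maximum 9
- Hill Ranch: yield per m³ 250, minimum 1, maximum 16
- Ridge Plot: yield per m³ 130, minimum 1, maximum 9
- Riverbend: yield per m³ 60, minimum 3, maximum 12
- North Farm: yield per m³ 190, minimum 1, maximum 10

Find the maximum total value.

10140

Meeting every minimum uses 1+3+1+1+1+3+1 = 11 m³, leaving 34.
Order the farms by yield per m³: Mesa Fields 270 > Hill Ranch 250 > North Farm 190 > Twin Wells 180 > Ridge Plot 130 > Riverbend 60 > Delta Co-op 20.
Mesa Fields takes 19 more to reach its cap of 20 ; 15 left.
Hill Ranch: +15 to 16 (cap) ; 0 left.
Total = 270×20 + 20×3 + 180×1 + 250×16 + 130×1 + 60×3 + 190×1 = 10140.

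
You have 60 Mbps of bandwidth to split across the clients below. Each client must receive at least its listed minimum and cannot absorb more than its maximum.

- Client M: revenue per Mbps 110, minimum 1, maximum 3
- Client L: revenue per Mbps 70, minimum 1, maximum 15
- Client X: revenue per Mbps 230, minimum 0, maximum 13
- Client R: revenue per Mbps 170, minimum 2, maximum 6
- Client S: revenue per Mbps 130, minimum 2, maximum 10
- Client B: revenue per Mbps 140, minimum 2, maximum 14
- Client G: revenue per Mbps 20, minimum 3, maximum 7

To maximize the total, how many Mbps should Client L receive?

11

Meeting every minimum uses 1+1+0+2+2+2+3 = 11 Mbps, leaving 49.
Rank by revenue per Mbps: Client X 230 > Client R 170 > Client B 140 > Client S 130 > Client M 110 > Client L 70 > Client G 20.
Client X: +13 to 13 (cap) → 36 left.
Client R takes 4 more to reach its cap of 6 → 32 left.
Client B: +12 to 14 (cap) → 20 left.
Client S takes 8 more to reach its cap of 10 → 12 left.
Client M: +2 to 3 (cap) → 10 left.
Client L: +10 (room for 14) → 11. Pool exhausted.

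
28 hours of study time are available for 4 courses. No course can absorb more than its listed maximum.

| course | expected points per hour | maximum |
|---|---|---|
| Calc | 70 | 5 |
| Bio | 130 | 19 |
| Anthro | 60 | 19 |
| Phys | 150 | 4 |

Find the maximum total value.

3420

Order the courses by expected points per hour: Phys 150 > Bio 130 > Calc 70 > Anthro 60.
Phys takes 4 to reach its cap of 4 → 24 left.
Bio takes 19 to reach its cap of 19 → 5 left.
Calc: +5 to 5 (cap) → 0 left.
Total = 70×5 + 130×19 + 150×4 = 3420.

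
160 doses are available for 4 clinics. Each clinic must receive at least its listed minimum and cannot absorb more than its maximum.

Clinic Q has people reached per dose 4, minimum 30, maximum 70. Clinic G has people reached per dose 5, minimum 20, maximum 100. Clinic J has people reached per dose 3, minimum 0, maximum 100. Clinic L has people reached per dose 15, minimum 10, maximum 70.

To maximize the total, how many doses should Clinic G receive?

Meeting every minimum uses 30+20+0+10 = 60 doses, leaving 100.
Rank by people reached per dose: Clinic L 15 > Clinic G 5 > Clinic Q 4 > Clinic J 3.
Give Clinic L 60 more to hit its cap of 70 ; 40 left.
Clinic G: +40 (room for 80) → 60. Pool exhausted.

60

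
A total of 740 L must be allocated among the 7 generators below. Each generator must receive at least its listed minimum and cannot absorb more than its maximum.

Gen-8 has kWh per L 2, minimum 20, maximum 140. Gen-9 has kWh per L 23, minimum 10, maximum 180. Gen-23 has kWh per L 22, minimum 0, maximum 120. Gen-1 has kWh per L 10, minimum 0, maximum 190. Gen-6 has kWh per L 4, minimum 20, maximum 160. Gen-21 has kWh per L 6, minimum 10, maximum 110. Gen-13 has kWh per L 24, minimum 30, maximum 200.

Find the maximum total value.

Meeting every minimum uses 20+10+0+0+20+10+30 = 90 L, leaving 650.
Highest kWh per L first: Gen-13 24 > Gen-9 23 > Gen-23 22 > Gen-1 10 > Gen-21 6 > Gen-6 4 > Gen-8 2.
Gen-13 takes 170 more to reach its cap of 200 → 480 left.
Gen-9 takes 170 more to reach its cap of 180 → 310 left.
Gen-23: +120 to 120 (cap) → 190 left.
Give Gen-1 190 more to hit its cap of 190 → 0 left.
Total = 2×20 + 23×180 + 22×120 + 10×190 + 4×20 + 6×10 + 24×200 = 13660.

13660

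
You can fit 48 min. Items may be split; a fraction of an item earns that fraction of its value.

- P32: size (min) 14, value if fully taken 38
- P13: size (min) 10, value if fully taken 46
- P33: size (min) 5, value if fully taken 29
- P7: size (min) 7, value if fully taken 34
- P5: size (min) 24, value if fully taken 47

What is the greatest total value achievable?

170.5

Best value per unit of size first: P33 29/5≈5.8, P7 34/7≈4.86, P13 46/10≈4.6, P32 38/14≈2.71, P5 47/24≈1.96.
All 5 min of P33 fit (value 29) → 43 remain.
All 7 min of P7 fit (value 34) → 36 remain.
All 10 min of P13 fit (value 46) → 26 remain.
P32: take in full, 14 min for value 38 → 12 left.
Only 12 min remain; take 12/24 of P5 for value 47×12/24 = 23.5.
Total value = 170.5.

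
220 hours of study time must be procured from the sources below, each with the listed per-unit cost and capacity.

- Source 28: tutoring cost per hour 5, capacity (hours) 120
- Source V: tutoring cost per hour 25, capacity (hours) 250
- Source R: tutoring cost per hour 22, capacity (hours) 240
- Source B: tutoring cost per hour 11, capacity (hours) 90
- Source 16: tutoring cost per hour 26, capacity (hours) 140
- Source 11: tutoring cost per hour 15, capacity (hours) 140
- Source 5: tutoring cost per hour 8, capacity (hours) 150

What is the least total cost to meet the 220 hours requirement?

1400

Fill from the cheapest source first.
Take 120 from Source 28 at 5 ; need 100 more.
Source 5 (8): take the remaining 100 ; done.
Source B, Source 11, Source R, Source V, Source 16: unused.
Cost = 120×5 + 100×8 = 1400.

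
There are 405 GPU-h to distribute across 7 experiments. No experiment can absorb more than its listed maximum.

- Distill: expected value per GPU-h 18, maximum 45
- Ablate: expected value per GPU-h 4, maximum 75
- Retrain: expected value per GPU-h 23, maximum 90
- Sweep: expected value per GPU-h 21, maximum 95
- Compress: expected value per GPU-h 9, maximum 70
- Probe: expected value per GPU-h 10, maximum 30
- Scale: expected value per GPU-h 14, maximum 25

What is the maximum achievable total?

Highest expected value per GPU-h first: Retrain 23 > Sweep 21 > Distill 18 > Scale 14 > Probe 10 > Compress 9 > Ablate 4.
Retrain takes 90 to reach its cap of 90 → 315 left.
Sweep: +95 to 95 (cap) → 220 left.
Give Distill 45 to hit its cap of 45 → 175 left.
Scale takes 25 to reach its cap of 25 → 150 left.
Probe: +30 to 30 (cap) → 120 left.
Compress: +70 to 70 (cap) → 50 left.
Ablate: +50 (room for 75) → 50. Pool exhausted.
Total = 18×45 + 4×50 + 23×90 + 21×95 + 9×70 + 10×30 + 14×25 = 6355.

6355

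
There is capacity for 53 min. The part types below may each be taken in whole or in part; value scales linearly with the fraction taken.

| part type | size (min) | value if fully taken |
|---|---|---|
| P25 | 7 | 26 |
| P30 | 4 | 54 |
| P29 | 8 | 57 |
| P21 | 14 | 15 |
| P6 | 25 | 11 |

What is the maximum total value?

160.8

Best value per unit of size first: P30 54/4≈13.5, P29 57/8≈7.12, P25 26/7≈3.71, P21 15/14≈1.07, P6 11/25≈0.44.
All 4 min of P30 fit (value 54) → 49 remain.
Take all of P29 (8 min, value 57) → 41 min left.
P25: take in full, 7 min for value 26 → 34 left.
Take all of P21 (14 min, value 15) → 20 min left.
Only 20 min remain; take 20/25 of P6 for value 11×20/25 = 8.8.
Total value = 160.8.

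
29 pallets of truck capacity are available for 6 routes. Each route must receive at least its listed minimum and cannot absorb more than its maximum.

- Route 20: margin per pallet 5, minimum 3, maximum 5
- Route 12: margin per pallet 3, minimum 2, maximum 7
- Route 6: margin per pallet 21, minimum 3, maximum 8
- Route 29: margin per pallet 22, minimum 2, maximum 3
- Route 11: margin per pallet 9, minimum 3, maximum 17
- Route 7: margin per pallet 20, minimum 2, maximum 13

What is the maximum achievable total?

Meeting every minimum uses 3+2+3+2+3+2 = 15 pallets, leaving 14.
Rank by margin per pallet: Route 29 22 > Route 6 21 > Route 7 20 > Route 11 9 > Route 20 5 > Route 12 3.
Route 29: +1 to 3 (cap) ; 13 left.
Give Route 6 5 more to hit its cap of 8 ; 8 left.
Route 7 has room for 11 more but only 8 remain, so it gets 10.
Total = 5×3 + 3×2 + 21×8 + 22×3 + 9×3 + 20×10 = 482.

482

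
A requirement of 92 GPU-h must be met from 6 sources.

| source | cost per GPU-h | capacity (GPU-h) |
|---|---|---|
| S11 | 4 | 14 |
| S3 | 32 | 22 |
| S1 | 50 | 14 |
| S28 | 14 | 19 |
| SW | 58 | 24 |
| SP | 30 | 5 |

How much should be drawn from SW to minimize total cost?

Use sources in increasing cost order.
S11 at 4: take all 14 GPU-h → 78 still needed.
Take 19 from S28 at 14 → need 59 more.
Take 5 from SP at 30 → need 54 more.
Take 22 from S3 at 32 → need 32 more.
Take 14 from S1 at 50 → need 18 more.
Take 18 from SW at 58 to finish.

18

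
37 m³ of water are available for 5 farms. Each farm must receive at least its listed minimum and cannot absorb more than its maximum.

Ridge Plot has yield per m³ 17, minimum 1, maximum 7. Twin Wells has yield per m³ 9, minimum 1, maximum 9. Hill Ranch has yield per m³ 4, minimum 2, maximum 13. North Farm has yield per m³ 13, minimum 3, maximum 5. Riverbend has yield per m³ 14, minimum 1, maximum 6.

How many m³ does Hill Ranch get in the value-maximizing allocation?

Meeting every minimum uses 1+1+2+3+1 = 8 m³, leaving 29.
Rank by yield per m³: Ridge Plot 17 > Riverbend 14 > North Farm 13 > Twin Wells 9 > Hill Ranch 4.
Give Ridge Plot 6 more to hit its cap of 7 — 23 left.
Riverbend: +5 to 6 (cap) — 18 left.
Give North Farm 2 more to hit its cap of 5 — 16 left.
Twin Wells takes 8 more to reach its cap of 9 — 8 left.
Hill Ranch has room for 11 more but only 8 remain, so it gets 10.

10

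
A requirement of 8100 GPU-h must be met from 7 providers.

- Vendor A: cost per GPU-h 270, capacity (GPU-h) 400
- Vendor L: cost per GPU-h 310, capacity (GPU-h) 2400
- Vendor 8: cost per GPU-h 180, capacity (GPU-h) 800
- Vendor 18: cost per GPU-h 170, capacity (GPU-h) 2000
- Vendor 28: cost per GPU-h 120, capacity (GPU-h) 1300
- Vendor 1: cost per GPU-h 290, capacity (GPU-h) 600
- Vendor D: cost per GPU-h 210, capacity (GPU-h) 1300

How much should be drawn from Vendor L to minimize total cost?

Cheapest first:
Vendor 28 (120): use full 1300 → 6800 GPU-h to go.
Vendor 18 (170): use full 2000 → 4800 GPU-h to go.
Take 800 from Vendor 8 at 180 → need 4000 more.
Vendor D (210): use full 1300 → 2700 GPU-h to go.
Vendor A (270): use full 400 → 2300 GPU-h to go.
Take 600 from Vendor 1 at 290 → need 1700 more.
Vendor L at 310: take 1700 of its 2400 → requirement met.

1700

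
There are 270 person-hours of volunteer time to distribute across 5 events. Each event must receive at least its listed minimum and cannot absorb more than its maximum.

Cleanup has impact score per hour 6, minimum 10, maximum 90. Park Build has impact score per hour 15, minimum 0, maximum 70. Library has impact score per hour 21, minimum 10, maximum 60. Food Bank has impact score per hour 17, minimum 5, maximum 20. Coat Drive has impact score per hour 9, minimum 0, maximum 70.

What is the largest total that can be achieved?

Meeting every minimum uses 10+0+10+5+0 = 25 person-hours, leaving 245.
Order the events by impact score per hour: Library 21 > Food Bank 17 > Park Build 15 > Coat Drive 9 > Cleanup 6.
Give Library 50 more to hit its cap of 60 → 195 left.
Give Food Bank 15 more to hit its cap of 20 → 180 left.
Park Build takes 70 more to reach its cap of 70 → 110 left.
Coat Drive: +70 to 70 (cap) → 40 left.
Cleanup has room for 80 more but only 40 remain, so it gets 50.
Total = 6×50 + 15×70 + 21×60 + 17×20 + 9×70 = 3580.

3580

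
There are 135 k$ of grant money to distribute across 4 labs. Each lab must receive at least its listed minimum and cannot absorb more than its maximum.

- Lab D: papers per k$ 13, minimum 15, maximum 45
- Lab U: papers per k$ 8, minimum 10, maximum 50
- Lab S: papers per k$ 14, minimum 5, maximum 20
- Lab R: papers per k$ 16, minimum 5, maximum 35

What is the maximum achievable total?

1705

Meeting every minimum uses 15+10+5+5 = 35 k$, leaving 100.
Highest papers per k$ first: Lab R 16 > Lab S 14 > Lab D 13 > Lab U 8.
Lab R takes 30 more to reach its cap of 35 ; 70 left.
Lab S takes 15 more to reach its cap of 20 ; 55 left.
Lab D: +30 to 45 (cap) ; 25 left.
Lab U has room for 40 more but only 25 remain, so it gets 35.
Total = 13×45 + 8×35 + 14×20 + 16×35 = 1705.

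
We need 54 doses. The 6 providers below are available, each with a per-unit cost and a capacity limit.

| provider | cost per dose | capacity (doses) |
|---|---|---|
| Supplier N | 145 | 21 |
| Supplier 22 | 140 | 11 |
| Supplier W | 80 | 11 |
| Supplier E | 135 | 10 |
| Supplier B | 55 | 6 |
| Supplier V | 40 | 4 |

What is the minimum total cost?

6000

Use providers in increasing cost order.
Supplier V at 40: take all 4 doses → 50 still needed.
Take 6 from Supplier B at 55 → need 44 more.
Supplier W (80): use full 11 → 33 doses to go.
Supplier E (135): use full 10 → 23 doses to go.
Take 11 from Supplier 22 at 140 → need 12 more.
Take 12 from Supplier N at 145 to finish.
Cost = 4×40 + 6×55 + 11×80 + 10×135 + 11×140 + 12×145 = 6000.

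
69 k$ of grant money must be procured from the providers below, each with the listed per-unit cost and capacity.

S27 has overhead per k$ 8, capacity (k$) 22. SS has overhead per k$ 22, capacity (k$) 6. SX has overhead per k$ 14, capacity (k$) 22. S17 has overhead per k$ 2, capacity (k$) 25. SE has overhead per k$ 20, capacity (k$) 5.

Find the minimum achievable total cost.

534

Use providers in increasing cost order.
S17 (2): use full 25 — 44 k$ to go.
Take 22 from S27 at 8 — need 22 more.
Take 22 from SX at 14 — need 0 more.
SE, SS: unused.
Cost = 25×2 + 22×8 + 22×14 = 534.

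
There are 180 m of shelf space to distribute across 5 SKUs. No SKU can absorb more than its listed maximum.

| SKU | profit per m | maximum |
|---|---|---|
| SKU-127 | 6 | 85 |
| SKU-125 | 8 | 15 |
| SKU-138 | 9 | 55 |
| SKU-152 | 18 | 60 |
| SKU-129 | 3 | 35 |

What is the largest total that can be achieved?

1995

Order the SKUs by profit per m: SKU-152 18 > SKU-138 9 > SKU-125 8 > SKU-127 6 > SKU-129 3.
Give SKU-152 60 to hit its cap of 60 → 120 left.
Give SKU-138 55 to hit its cap of 55 → 65 left.
Give SKU-125 15 to hit its cap of 15 → 50 left.
SKU-127: +50 (room for 85) → 50. Pool exhausted.
Total = 6×50 + 8×15 + 9×55 + 18×60 = 1995.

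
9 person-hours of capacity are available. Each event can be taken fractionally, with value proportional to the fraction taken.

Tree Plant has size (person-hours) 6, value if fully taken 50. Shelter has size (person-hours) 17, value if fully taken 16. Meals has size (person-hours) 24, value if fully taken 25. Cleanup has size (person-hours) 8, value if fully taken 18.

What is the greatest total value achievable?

56.75

Rank by value-to-size ratio: Tree Plant 50/6≈8.33, Cleanup 18/8≈2.25, Meals 25/24≈1.04, Shelter 16/17≈0.941.
Tree Plant: take in full, 6 person-hours for value 50 — 3 left.
Fill the last 3 person-hours with part of Cleanup: 3/8 of it earns 6.75.
Total value = 56.75.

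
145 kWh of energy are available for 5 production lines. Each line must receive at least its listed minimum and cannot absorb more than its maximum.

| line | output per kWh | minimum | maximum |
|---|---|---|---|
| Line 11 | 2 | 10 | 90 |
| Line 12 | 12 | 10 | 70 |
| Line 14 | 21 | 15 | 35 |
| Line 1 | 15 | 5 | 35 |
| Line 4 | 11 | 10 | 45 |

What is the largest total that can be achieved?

2050

Meeting every minimum uses 10+10+15+5+10 = 50 kWh, leaving 95.
Order the production lines by output per kWh: Line 14 21 > Line 1 15 > Line 12 12 > Line 4 11 > Line 11 2.
Line 14 takes 20 more to reach its cap of 35 — 75 left.
Line 1 takes 30 more to reach its cap of 35 — 45 left.
Line 12 has room for 60 more but only 45 remain, so it gets 55.
Total = 2×10 + 12×55 + 21×35 + 15×35 + 11×10 = 2050.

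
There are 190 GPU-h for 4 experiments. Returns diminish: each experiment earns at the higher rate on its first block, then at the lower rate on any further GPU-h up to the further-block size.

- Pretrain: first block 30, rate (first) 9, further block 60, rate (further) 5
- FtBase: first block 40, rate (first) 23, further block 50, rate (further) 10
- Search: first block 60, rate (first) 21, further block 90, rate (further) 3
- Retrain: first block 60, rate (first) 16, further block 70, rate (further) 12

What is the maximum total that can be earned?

3500

Order all 8 blocks by rate: FtBase/tier1 23 > Search/tier1 21 > Retrain/tier1 16 > Retrain/tier2 12 > FtBase/tier2 10 > Pretrain/tier1 9 > Pretrain/tier2 5 > Search/tier2 3.
Fill FtBase tier1 block (40 at 23) → 150 left.
Search/tier1 (21): +60 → 90 left.
Fill Retrain tier1 block (60 at 16) → 30 left.
30 remain; put them into Retrain tier2 at 12.
Total = 23×40 + 21×60 + 16×60 + 12×30 = 3500.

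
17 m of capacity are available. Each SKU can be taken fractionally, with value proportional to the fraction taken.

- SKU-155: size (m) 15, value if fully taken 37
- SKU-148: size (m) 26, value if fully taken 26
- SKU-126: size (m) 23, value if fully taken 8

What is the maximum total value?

Best value per unit of size first: SKU-155 37/15≈2.47, SKU-148 26/26≈1, SKU-126 8/23≈0.348.
Take all of SKU-155 (15 m, value 37) ; 2 m left.
2 m left: a 2/26 share of SKU-148 gives 26×2/26 = 2.
Total value = 39.

39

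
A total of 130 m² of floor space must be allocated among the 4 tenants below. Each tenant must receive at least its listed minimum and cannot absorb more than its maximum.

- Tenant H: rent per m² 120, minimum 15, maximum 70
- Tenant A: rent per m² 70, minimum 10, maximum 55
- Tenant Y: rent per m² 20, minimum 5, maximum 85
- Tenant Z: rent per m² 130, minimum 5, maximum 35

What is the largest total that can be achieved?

14450

Meeting every minimum uses 15+10+5+5 = 35 m², leaving 95.
Highest rent per m² first: Tenant Z 130 > Tenant H 120 > Tenant A 70 > Tenant Y 20.
Tenant Z: +30 to 35 (cap) → 65 left.
Tenant H: +55 to 70 (cap) → 10 left.
Tenant A has room for 45 more but only 10 remain, so it gets 20.
Total = 120×70 + 70×20 + 20×5 + 130×35 = 14450.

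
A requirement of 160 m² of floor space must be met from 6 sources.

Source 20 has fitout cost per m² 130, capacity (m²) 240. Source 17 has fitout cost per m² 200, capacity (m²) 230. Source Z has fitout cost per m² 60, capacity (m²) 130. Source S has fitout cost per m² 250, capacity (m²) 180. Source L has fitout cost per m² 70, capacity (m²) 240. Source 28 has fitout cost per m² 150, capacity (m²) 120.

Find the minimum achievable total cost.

Fill from the cheapest source first.
Source Z (60): use full 130 — 30 m² to go.
Source L at 70: take 30 of its 240 — requirement met.
Source 20, Source 28, Source 17, Source S: unused.
Cost = 130×60 + 30×70 = 9900.

9900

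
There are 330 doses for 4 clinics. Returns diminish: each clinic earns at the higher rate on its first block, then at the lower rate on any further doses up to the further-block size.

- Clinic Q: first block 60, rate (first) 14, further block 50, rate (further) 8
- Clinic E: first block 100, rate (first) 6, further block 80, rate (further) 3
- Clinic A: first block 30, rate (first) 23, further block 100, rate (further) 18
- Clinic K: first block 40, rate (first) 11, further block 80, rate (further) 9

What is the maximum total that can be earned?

4650

Rank every tier by rate: Clinic A/T1 23 > Clinic A/T2 18 > Clinic Q/T1 14 > Clinic K/T1 11 > Clinic K/T2 9 > Clinic Q/T2 8 > Clinic E/T1 6 > Clinic E/T2 3.
Clinic A/T1 (23): +30 — 300 left.
Clinic A/T2 (18): +100 — 200 left.
Clinic Q T1 at 14: fill all 60 — 140 left.
Clinic K T1 at 11: fill all 40 — 100 left.
Fill Clinic K T2 block (80 at 9) — 20 left.
20 remain; put them into Clinic Q T2 at 8.
Total = 23×30 + 18×100 + 14×60 + 11×40 + 9×80 + 8×20 = 4650.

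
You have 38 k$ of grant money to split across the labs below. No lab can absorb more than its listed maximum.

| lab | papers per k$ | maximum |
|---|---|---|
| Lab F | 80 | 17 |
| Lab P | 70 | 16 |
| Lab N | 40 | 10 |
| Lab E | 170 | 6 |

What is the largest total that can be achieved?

Highest papers per k$ first: Lab E 170 > Lab F 80 > Lab P 70 > Lab N 40.
Give Lab E 6 to hit its cap of 6 ; 32 left.
Give Lab F 17 to hit its cap of 17 ; 15 left.
Lab P: +15 (room for 16) → 15. Pool exhausted.
Total = 80×17 + 70×15 + 170×6 = 3430.

3430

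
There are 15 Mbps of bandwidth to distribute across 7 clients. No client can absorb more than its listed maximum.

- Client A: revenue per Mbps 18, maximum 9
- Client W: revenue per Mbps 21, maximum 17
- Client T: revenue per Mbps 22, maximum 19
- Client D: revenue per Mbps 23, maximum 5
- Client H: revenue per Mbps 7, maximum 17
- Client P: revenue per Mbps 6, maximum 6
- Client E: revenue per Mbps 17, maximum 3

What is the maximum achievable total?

Rank by revenue per Mbps: Client D 23 > Client T 22 > Client W 21 > Client A 18 > Client E 17 > Client H 7 > Client P 6.
Give Client D 5 to hit its cap of 5 ; 10 left.
Client T: +10 (room for 19) → 10. Pool exhausted.
Total = 22×10 + 23×5 = 335.

335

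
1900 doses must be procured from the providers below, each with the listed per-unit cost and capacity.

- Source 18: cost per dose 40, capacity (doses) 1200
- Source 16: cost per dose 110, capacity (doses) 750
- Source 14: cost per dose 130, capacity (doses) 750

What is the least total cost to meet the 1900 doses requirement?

125000

Cheapest first:
Source 18 (40): use full 1200 → 700 doses to go.
Source 16 at 110: take 700 of its 750 → requirement met.
Source 14: unused.
Cost = 1200×40 + 700×110 = 125000.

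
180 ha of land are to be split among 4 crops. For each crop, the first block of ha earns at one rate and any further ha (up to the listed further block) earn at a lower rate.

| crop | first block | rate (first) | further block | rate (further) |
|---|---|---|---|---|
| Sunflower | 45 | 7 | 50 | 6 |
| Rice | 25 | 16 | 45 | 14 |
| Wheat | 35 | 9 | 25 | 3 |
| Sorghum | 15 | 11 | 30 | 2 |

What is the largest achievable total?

1915

Rank every tier by rate: Rice/first 16 > Rice/second 14 > Sorghum/first 11 > Wheat/first 9 > Sunflower/first 7 > Sunflower/second 6 > Wheat/second 3 > Sorghum/second 2.
Rice first at 16: fill all 25 ; 155 left.
Rice second at 14: fill all 45 ; 110 left.
Sorghum/first (11): +15 ; 95 left.
Wheat first at 9: fill all 35 ; 60 left.
Sunflower/first (7): +45 ; 15 left.
Sunflower/second: +15 of 50 at 6; pool empty.
Total = 16×25 + 14×45 + 11×15 + 9×35 + 7×45 + 6×15 = 1915.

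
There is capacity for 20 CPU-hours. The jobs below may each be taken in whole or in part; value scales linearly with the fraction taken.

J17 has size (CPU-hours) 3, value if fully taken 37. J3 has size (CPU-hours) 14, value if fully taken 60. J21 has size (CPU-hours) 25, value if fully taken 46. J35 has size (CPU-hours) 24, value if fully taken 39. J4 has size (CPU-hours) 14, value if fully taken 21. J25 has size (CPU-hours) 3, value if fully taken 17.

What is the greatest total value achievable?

114

Sort by value density: J17 37/3≈12.3, J25 17/3≈5.67, J3 60/14≈4.29, J21 46/25≈1.84, J35 39/24≈1.62, J4 21/14≈1.5.
All 3 CPU-hours of J17 fit (value 37) ; 17 remain.
All 3 CPU-hours of J25 fit (value 17) ; 14 remain.
Take all of J3 (14 CPU-hours, value 60) ; 0 CPU-hours left.
Total value = 114.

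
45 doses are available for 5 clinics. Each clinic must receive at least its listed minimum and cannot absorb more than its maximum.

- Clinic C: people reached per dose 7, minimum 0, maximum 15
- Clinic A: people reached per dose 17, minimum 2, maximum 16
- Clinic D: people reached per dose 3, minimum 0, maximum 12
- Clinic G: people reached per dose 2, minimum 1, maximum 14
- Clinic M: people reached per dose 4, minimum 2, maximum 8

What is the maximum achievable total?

426

Meeting every minimum uses 0+2+0+1+2 = 5 doses, leaving 40.
Order the clinics by people reached per dose: Clinic A 17 > Clinic C 7 > Clinic M 4 > Clinic D 3 > Clinic G 2.
Clinic A takes 14 more to reach its cap of 16 — 26 left.
Clinic C: +15 to 15 (cap) — 11 left.
Clinic M takes 6 more to reach its cap of 8 — 5 left.
Only 5 left; Clinic D takes them to reach 5.
Total = 7×15 + 17×16 + 3×5 + 2×1 + 4×8 = 426.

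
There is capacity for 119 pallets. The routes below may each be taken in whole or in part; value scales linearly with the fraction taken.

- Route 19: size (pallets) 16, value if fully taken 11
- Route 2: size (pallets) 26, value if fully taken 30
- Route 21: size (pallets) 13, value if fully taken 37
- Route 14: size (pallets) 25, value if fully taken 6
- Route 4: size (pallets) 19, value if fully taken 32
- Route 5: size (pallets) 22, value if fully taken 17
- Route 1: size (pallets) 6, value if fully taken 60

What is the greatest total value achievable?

Best value per unit of size first: Route 1 60/6≈10, Route 21 37/13≈2.85, Route 4 32/19≈1.68, Route 2 30/26≈1.15, Route 5 17/22≈0.773, Route 19 11/16≈0.688, Route 14 6/25≈0.24.
All 6 pallets of Route 1 fit (value 60) → 113 remain.
Route 21: take in full, 13 pallets for value 37 → 100 left.
Route 4: take in full, 19 pallets for value 32 → 81 left.
Route 2: take in full, 26 pallets for value 30 → 55 left.
Take all of Route 5 (22 pallets, value 17) → 33 pallets left.
Take all of Route 19 (16 pallets, value 11) → 17 pallets left.
Fill the last 17 pallets with part of Route 14: 17/25 of it earns 4.08.
Total value = 191.08.

191.08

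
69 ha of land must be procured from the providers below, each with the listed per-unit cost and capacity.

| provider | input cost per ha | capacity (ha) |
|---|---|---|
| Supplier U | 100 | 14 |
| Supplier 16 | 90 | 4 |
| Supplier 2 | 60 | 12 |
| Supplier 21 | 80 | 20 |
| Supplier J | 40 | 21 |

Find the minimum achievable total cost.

4720

Use providers in increasing cost order.
Supplier J (40): use full 21 ; 48 ha to go.
Supplier 2 (60): use full 12 ; 36 ha to go.
Supplier 21 at 80: take all 20 ha ; 16 still needed.
Take 4 from Supplier 16 at 90 ; need 12 more.
Supplier U (100): take the remaining 12 ; done.
Cost = 21×40 + 12×60 + 20×80 + 4×90 + 12×100 = 4720.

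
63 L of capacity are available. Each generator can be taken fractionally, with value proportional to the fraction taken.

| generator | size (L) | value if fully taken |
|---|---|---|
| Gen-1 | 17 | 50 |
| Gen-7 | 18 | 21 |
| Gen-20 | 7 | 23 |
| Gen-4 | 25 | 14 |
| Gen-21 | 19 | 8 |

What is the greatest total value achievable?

105.76

Sort by value density: Gen-20 23/7≈3.29, Gen-1 50/17≈2.94, Gen-7 21/18≈1.17, Gen-4 14/25≈0.56, Gen-21 8/19≈0.421.
Gen-20: take in full, 7 L for value 23 — 56 left.
Take all of Gen-1 (17 L, value 50) — 39 L left.
Take all of Gen-7 (18 L, value 21) — 21 L left.
Fill the last 21 L with part of Gen-4: 21/25 of it earns 11.76.
Total value = 105.76.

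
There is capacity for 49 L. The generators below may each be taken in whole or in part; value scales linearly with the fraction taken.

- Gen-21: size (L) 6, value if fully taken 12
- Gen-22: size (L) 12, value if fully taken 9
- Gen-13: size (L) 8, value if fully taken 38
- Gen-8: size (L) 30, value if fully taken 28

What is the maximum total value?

81.75

Best value per unit of size first: Gen-13 38/8≈4.75, Gen-21 12/6≈2, Gen-8 28/30≈0.933, Gen-22 9/12≈0.75.
Gen-13: take in full, 8 L for value 38 ; 41 left.
Gen-21: take in full, 6 L for value 12 ; 35 left.
Gen-8: take in full, 30 L for value 28 ; 5 left.
Fill the last 5 L with part of Gen-22: 5/12 of it earns 3.75.
Total value = 81.75.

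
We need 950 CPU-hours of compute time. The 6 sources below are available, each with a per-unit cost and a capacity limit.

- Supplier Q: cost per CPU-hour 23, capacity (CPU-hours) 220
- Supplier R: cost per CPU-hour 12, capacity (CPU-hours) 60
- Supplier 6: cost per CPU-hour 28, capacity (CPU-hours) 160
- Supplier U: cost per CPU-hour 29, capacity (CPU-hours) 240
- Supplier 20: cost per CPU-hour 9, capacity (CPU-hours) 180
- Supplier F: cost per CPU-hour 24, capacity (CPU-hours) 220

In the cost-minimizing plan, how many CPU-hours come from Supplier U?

110

Fill from the cheapest source first.
Take 180 from Supplier 20 at 9 — need 770 more.
Supplier R (12): use full 60 — 710 CPU-hours to go.
Supplier Q at 23: take all 220 CPU-hours — 490 still needed.
Take 220 from Supplier F at 24 — need 270 more.
Supplier 6 at 28: take all 160 CPU-hours — 110 still needed.
Take 110 from Supplier U at 29 to finish.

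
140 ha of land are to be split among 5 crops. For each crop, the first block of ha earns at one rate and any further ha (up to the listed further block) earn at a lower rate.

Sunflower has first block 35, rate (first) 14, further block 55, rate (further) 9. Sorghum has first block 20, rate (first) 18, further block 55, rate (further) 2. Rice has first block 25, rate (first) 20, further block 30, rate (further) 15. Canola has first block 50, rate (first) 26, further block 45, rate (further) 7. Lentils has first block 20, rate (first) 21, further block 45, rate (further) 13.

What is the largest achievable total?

Rank every tier by rate: Canola/T1 26 > Lentils/T1 21 > Rice/T1 20 > Sorghum/T1 18 > Rice/T2 15 > Sunflower/T1 14 > Lentils/T2 13 > Sunflower/T2 9 > Canola/T2 7 > Sorghum/T2 2.
Fill Canola T1 block (50 at 26) — 90 left.
Fill Lentils T1 block (20 at 21) — 70 left.
Fill Rice T1 block (25 at 20) — 45 left.
Sorghum/T1 (18): +20 — 25 left.
Rice T2 at 15: only 25 left, fill 25.
Total = 26×50 + 21×20 + 20×25 + 18×20 + 15×25 = 2955.

2955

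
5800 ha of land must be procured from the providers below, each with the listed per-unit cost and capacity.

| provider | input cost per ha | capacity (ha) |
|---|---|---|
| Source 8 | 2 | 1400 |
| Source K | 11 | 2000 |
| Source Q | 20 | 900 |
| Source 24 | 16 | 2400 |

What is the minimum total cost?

63200

Fill from the cheapest provider first.
Source 8 (2): use full 1400 — 4400 ha to go.
Source K at 11: take all 2000 ha — 2400 still needed.
Source 24 at 16: take all 2400 ha — 0 still needed.
Source Q: unused.
Cost = 1400×2 + 2000×11 + 2400×16 = 63200.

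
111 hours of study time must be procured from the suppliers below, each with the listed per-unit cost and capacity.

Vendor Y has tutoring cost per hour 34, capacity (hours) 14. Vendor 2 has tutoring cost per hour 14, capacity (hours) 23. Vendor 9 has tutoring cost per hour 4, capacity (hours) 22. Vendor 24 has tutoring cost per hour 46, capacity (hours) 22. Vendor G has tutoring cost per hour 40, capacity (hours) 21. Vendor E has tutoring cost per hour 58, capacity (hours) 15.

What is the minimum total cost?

Cheapest first:
Vendor 9 (4): use full 22 — 89 hours to go.
Vendor 2 (14): use full 23 — 66 hours to go.
Take 14 from Vendor Y at 34 — need 52 more.
Vendor G at 40: take all 21 hours — 31 still needed.
Vendor 24 at 46: take all 22 hours — 9 still needed.
Vendor E at 58: take 9 of its 15 — requirement met.
Cost = 22×4 + 23×14 + 14×34 + 21×40 + 22×46 + 9×58 = 3260.

3260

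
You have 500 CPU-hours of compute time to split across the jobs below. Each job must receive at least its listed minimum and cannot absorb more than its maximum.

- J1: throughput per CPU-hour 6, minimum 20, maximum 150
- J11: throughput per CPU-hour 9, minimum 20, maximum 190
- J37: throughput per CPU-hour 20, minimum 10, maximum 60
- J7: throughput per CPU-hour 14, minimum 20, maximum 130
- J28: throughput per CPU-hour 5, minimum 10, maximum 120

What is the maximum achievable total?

5440

Meeting every minimum uses 20+20+10+20+10 = 80 CPU-hours, leaving 420.
Rank by throughput per CPU-hour: J37 20 > J7 14 > J11 9 > J1 6 > J28 5.
J37: +50 to 60 (cap) ; 370 left.
Give J7 110 more to hit its cap of 130 ; 260 left.
Give J11 170 more to hit its cap of 190 ; 90 left.
J1: +90 (room for 130) → 110. Pool exhausted.
Total = 6×110 + 9×190 + 20×60 + 14×130 + 5×10 = 5440.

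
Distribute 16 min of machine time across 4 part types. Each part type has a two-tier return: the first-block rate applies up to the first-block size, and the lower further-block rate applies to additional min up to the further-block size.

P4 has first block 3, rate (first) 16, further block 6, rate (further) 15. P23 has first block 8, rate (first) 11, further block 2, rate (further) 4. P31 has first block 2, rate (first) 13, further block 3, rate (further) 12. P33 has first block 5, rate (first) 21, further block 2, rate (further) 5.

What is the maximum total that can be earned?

269

Order all 8 blocks by rate: P33/first 21 > P4/first 16 > P4/second 15 > P31/first 13 > P31/second 12 > P23/first 11 > P33/second 5 > P23/second 4.
P33 first at 21: fill all 5 — 11 left.
P4/first (16): +3 — 8 left.
Fill P4 second block (6 at 15) — 2 left.
P31/first (13): +2 — 0 left.
Total = 21×5 + 16×3 + 15×6 + 13×2 = 269.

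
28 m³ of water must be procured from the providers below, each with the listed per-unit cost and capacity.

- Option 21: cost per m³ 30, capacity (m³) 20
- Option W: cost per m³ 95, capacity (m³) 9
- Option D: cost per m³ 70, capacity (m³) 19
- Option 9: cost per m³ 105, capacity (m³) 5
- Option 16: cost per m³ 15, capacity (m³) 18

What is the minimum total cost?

570

Use providers in increasing cost order.
Take 18 from Option 16 at 15 ; need 10 more.
Option 21 (30): take the remaining 10 ; done.
Option D, Option W, Option 9: unused.
Cost = 18×15 + 10×30 = 570.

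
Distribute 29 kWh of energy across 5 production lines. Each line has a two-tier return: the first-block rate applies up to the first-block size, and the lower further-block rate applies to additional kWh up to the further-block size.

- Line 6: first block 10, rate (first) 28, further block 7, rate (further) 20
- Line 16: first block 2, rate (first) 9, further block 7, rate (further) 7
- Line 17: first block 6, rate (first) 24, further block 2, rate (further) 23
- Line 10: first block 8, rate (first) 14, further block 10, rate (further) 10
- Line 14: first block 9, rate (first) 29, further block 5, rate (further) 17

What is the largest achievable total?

771

Treat each block as its own option and order by rate: Line 14/first 29 > Line 6/first 28 > Line 17/first 24 > Line 17/second 23 > Line 6/second 20 > Line 14/second 17 > Line 10/first 14 > Line 10/second 10 > Line 16/first 9 > Line 16/second 7.
Line 14 first at 29: fill all 9 — 20 left.
Line 6/first (28): +10 — 10 left.
Line 17/first (24): +6 — 4 left.
Fill Line 17 second block (2 at 23) — 2 left.
2 remain; put them into Line 6 second at 20.
Total = 29×9 + 28×10 + 24×6 + 23×2 + 20×2 = 771.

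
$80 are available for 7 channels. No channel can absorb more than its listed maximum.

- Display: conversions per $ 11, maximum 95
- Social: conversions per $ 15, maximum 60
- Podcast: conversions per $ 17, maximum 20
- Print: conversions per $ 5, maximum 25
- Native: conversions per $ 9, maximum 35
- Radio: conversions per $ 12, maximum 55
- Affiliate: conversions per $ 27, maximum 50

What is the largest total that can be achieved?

Order the channels by conversions per $: Affiliate 27 > Podcast 17 > Social 15 > Radio 12 > Display 11 > Native 9 > Print 5.
Affiliate: +50 to 50 (cap) → 30 left.
Podcast: +20 to 20 (cap) → 10 left.
Social has room for 60 but only 10 remain, so it gets 10.
Total = 15×10 + 17×20 + 27×50 = 1840.

1840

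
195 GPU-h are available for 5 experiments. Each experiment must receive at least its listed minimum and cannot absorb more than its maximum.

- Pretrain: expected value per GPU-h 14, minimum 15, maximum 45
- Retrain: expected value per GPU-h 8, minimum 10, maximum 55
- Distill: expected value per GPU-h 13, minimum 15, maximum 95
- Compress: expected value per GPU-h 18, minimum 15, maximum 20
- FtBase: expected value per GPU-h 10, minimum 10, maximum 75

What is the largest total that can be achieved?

2555

Meeting every minimum uses 15+10+15+15+10 = 65 GPU-h, leaving 130.
Rank by expected value per GPU-h: Compress 18 > Pretrain 14 > Distill 13 > FtBase 10 > Retrain 8.
Give Compress 5 more to hit its cap of 20 → 125 left.
Give Pretrain 30 more to hit its cap of 45 → 95 left.
Give Distill 80 more to hit its cap of 95 → 15 left.
FtBase: +15 (room for 65) → 25. Pool exhausted.
Total = 14×45 + 8×10 + 13×95 + 18×20 + 10×25 = 2555.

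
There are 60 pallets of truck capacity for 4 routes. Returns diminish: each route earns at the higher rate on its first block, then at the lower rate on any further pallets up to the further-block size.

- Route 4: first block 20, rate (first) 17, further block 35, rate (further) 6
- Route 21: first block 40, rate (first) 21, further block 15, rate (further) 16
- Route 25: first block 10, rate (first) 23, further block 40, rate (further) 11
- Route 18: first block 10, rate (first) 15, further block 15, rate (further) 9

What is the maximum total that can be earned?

1240

Rank every tier by rate: Route 25/T1 23 > Route 21/T1 21 > Route 4/T1 17 > Route 21/T2 16 > Route 18/T1 15 > Route 25/T2 11 > Route 18/T2 9 > Route 4/T2 6.
Fill Route 25 T1 block (10 at 23) → 50 left.
Fill Route 21 T1 block (40 at 21) → 10 left.
10 remain; put them into Route 4 T1 at 17.
Total = 23×10 + 21×40 + 17×10 = 1240.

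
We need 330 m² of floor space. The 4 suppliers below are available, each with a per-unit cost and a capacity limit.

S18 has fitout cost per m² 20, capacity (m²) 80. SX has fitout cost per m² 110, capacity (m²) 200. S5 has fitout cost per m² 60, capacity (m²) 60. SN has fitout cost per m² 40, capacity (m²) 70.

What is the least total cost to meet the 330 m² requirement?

21200

Fill from the cheapest supplier first.
S18 (20): use full 80 — 250 m² to go.
Take 70 from SN at 40 — need 180 more.
S5 (60): use full 60 — 120 m² to go.
Take 120 from SX at 110 to finish.
Cost = 80×20 + 70×40 + 60×60 + 120×110 = 21200.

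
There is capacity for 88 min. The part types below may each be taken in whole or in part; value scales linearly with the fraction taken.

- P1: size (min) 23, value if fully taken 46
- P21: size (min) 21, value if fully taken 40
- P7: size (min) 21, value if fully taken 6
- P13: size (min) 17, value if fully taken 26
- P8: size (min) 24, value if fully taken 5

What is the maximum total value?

Rank by value-to-size ratio: P1 46/23≈2, P21 40/21≈1.9, P13 26/17≈1.53, P7 6/21≈0.286, P8 5/24≈0.208.
All 23 min of P1 fit (value 46) — 65 remain.
P21: take in full, 21 min for value 40 — 44 left.
Take all of P13 (17 min, value 26) — 27 min left.
All 21 min of P7 fit (value 6) — 6 remain.
Fill the last 6 min with part of P8: 6/24 of it earns 1.25.
Total value = 119.25.

119.25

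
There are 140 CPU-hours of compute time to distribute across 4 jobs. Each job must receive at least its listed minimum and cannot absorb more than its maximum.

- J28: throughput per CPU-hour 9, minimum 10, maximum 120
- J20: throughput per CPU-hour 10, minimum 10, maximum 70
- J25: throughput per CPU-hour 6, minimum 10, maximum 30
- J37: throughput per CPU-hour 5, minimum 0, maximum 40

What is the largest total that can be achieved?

1300

Meeting every minimum uses 10+10+10+0 = 30 CPU-hours, leaving 110.
Order the jobs by throughput per CPU-hour: J20 10 > J28 9 > J25 6 > J37 5.
Give J20 60 more to hit its cap of 70 — 50 left.
J28: +50 (room for 110) → 60. Pool exhausted.
Total = 9×60 + 10×70 + 6×10 = 1300.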